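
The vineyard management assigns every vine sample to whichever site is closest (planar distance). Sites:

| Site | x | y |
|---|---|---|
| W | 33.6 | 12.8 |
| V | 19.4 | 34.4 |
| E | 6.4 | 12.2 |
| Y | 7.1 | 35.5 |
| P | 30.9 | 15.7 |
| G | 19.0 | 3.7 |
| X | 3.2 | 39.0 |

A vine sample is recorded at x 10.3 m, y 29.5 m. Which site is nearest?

Squared distances to each site:
W: 821.780; V: 106.820; E: 314.500; Y: 46.240; P: 614.800; G: 741.330; X: 140.660.
Minimum at Y.

Y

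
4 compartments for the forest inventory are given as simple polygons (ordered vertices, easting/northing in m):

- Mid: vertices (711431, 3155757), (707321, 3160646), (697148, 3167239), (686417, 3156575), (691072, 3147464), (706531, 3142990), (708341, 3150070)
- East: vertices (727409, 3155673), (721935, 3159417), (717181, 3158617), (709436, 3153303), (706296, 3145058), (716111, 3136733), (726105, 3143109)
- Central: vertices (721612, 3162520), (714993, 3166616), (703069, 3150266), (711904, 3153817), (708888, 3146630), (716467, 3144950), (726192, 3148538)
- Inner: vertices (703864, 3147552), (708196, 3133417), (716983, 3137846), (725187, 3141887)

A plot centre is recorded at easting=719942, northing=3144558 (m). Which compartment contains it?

East

Cast a ray rightward from (719942, 3144558). For each polygon, the edges (by vertex number in listed order) whose endpoints lie on opposite sides of northing = 3144558, where each meets that height, and whether that is right or left of the point:
Mid: 5–6 at easting≈701113.1 (left), 6–7 at easting≈706931.9 (left) → 0 crossings.
East: 5–6 at easting≈706885.5 (left), 7–1 at easting≈726255.4 (right) → 1 crossing.
Central: no edge straddles that height → 0 crossings.
Inner: 1–2 at easting≈704781.6 (left), 4–1 at easting≈715133.4 (left) → 0 crossings.
Only East has an odd count, so the point is inside East.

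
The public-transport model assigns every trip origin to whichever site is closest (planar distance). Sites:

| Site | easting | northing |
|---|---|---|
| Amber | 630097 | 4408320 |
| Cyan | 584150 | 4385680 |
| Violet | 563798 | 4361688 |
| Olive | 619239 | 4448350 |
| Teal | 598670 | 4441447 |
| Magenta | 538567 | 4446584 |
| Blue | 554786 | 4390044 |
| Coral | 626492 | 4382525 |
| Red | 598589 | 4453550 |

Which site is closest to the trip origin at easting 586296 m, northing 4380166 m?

Cyan

Squared distances to each site:
Amber: 2711175317.000; Cyan: 35009512.000; Violet: 847596488.000; Olive: 5734299105.000; Teal: 3908476837.000; Magenta: 6689408165.000; Blue: 1090454984.000; Coral: 1621283297.000; Red: 5536329305.000.
Minimum at Cyan.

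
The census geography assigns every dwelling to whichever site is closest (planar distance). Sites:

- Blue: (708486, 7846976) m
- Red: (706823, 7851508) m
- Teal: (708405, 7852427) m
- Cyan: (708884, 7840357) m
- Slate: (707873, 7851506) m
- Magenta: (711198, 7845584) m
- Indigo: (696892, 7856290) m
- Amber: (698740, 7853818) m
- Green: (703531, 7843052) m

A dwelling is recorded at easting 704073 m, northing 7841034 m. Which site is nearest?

Squared distances to each site:
Blue: 54781933.000; Red: 117267176.000; Teal: 148566673.000; Cyan: 23604050.000; Slate: 124102784.000; Magenta: 71468125.000; Indigo: 284312297.000; Amber: 191871545.000; Green: 4366088.000.
Minimum at Green.

Green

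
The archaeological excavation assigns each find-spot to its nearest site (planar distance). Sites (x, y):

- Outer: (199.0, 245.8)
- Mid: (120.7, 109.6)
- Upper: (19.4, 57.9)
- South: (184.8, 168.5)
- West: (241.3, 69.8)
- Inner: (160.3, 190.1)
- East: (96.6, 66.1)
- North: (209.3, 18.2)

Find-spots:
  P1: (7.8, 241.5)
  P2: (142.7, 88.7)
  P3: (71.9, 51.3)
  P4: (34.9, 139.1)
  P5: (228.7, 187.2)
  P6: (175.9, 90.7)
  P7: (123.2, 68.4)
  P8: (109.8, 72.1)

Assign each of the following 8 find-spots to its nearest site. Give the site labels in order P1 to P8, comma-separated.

Inner, Mid, East, Upper, South, Mid, East, East

P1 → Inner (d²=25898.21)
P2 → Mid (d²=920.81)
P3 → East (d²=829.13)
P4 → Upper (d²=6833.69)
P5 → South (d²=2276.90)
P6 → Mid (d²=3404.25)
P7 → East (d²=712.85)
P8 → East (d²=210.24)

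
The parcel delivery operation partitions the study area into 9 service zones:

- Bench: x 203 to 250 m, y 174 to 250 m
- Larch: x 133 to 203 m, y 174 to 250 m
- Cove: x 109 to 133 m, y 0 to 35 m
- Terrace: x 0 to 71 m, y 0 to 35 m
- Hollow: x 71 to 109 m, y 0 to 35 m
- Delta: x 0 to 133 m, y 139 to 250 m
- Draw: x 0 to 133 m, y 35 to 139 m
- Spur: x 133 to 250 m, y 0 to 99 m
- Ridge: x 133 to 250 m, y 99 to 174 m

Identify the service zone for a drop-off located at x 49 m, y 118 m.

The point has x = 49 and y = 118.
Only Draw satisfies 0 ≤ x ≤ 133 and 35 ≤ y ≤ 139.

Draw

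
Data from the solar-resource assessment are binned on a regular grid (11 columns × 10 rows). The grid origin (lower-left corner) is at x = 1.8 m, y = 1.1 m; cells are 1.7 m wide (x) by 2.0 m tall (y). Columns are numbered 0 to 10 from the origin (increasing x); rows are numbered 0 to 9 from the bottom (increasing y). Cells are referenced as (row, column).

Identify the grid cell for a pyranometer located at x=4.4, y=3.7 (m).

Column index: ⌊(4.4 − 1.8) / 1.7⌋ = ⌊1.529⌋ = 1
Row offset from origin: ⌊(3.7 − 1.1) / 2.0⌋ = ⌊1.300⌋ = 1 → row 1

(1, 1)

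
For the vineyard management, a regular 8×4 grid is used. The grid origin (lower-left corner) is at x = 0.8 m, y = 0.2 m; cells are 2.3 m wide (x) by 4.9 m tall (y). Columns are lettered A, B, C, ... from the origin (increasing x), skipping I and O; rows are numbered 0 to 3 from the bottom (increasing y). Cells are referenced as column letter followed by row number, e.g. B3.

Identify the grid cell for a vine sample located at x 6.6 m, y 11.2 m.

C2

Column index: ⌊(6.6 − 0.8) / 2.3⌋ = ⌊2.522⌋ = 2 → column C
Row offset from origin: ⌊(11.2 − 0.2) / 4.9⌋ = ⌊2.245⌋ = 2 → row 2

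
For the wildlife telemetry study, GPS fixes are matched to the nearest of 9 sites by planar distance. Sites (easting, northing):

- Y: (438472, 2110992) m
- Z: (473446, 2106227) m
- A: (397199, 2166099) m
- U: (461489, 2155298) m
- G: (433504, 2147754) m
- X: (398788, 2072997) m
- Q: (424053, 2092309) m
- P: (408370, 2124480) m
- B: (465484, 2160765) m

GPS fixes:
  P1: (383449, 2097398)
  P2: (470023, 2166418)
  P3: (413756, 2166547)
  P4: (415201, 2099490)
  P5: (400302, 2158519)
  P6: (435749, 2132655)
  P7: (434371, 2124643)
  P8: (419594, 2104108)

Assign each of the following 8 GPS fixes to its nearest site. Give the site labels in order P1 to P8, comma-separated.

P1 → X (d²=830693722.00)
P2 → B (d²=52558930.00)
P3 → A (d²=274334953.00)
P4 → Q (d²=129924665.00)
P5 → A (d²=67085009.00)
P6 → G (d²=233019826.00)
P7 → Y (d²=203168002.00)
P8 → Q (d²=159099082.00)

X, B, A, Q, A, G, Y, Q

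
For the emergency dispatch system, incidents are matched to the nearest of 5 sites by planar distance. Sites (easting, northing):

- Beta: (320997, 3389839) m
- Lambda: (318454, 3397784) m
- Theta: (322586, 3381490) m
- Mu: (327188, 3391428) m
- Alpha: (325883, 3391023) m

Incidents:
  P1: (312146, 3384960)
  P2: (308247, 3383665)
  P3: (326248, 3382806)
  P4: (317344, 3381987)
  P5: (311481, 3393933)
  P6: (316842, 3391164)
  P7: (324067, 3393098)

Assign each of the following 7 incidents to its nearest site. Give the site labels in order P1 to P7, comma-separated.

P1 → Beta (d²=102144842.00)
P2 → Beta (d²=200680776.00)
P3 → Theta (d²=15142100.00)
P4 → Theta (d²=27725573.00)
P5 → Lambda (d²=63452930.00)
P6 → Beta (d²=19019650.00)
P7 → Alpha (d²=7603481.00)

Beta, Beta, Theta, Theta, Lambda, Beta, Alpha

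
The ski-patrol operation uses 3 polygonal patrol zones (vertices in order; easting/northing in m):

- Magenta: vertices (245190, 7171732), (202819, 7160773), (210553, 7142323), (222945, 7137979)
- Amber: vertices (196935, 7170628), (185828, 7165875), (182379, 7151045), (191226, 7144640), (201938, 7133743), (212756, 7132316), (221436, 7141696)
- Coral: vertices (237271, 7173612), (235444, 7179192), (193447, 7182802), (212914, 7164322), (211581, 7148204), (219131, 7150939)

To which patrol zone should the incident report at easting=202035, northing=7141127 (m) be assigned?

Amber

Cast a ray rightward from (202035, 7141127). For each polygon, the edges (by vertex number in listed order) whose endpoints lie on opposite sides of northing = 7141127, where each meets that height, and whether that is right or left of the point:
Magenta: 3–4 at easting≈213964.8 (right), 4–1 at easting≈225019.7 (right) → 2 crossings.
Amber: 4–5 at easting≈194679.4 (left), 6–7 at easting≈220909.5 (right) → 1 crossing.
Coral: no edge straddles that height → 0 crossings.
Only Amber has an odd count, so the point is inside Amber.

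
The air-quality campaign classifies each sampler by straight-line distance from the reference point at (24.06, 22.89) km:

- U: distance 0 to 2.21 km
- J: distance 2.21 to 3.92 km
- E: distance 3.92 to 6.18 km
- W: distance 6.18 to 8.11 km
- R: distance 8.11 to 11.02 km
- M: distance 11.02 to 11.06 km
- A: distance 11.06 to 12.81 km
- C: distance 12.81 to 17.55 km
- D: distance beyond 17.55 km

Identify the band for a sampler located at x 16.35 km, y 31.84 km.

Distance = √((16.35−24.06)² + (31.84−22.89)²) = √(59.444 + 80.102) = 11.813 km.
11.06 ≤ 11.813 < 12.81 → A.

A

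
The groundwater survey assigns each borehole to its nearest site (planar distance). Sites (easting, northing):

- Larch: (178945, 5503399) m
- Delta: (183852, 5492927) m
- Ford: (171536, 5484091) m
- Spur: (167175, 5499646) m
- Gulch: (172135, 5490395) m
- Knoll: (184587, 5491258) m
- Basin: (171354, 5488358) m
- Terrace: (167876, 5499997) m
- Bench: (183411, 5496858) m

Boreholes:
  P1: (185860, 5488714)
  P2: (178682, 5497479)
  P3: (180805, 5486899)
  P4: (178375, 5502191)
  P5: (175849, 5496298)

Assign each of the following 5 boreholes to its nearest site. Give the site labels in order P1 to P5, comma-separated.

P1 → Knoll (d²=8092465.00)
P2 → Bench (d²=22749082.00)
P3 → Knoll (d²=33304405.00)
P4 → Larch (d²=1784164.00)
P5 → Gulch (d²=48639205.00)

Knoll, Bench, Knoll, Larch, Gulch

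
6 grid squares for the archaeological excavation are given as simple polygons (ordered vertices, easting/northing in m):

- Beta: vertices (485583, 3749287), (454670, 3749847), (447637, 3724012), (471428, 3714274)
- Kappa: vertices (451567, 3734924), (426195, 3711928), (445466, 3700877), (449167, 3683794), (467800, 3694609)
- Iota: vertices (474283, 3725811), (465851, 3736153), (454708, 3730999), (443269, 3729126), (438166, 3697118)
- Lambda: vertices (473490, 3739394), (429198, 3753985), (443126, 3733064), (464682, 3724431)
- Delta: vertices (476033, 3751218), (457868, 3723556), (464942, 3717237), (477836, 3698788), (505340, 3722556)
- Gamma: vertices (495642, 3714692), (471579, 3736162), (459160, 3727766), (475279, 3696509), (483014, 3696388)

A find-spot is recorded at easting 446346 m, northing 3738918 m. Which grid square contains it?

Lambda

Cast a ray rightward from (446346, 3738918). For each polygon, the edges (by vertex number in listed order) whose endpoints lie on opposite sides of northing = 3738918, where each meets that height, and whether that is right or left of the point:
Beta: 2–3 at easting≈451694.8 (right), 4–1 at easting≈481391.0 (right) → 2 crossings.
Kappa: no edge straddles that height → 0 crossings.
Iota: no edge straddles that height → 0 crossings.
Lambda: 2–3 at easting≈439228.7 (left), 4–1 at easting≈473209.8 (right) → 1 crossing.
Delta: 1–2 at easting≈467955.9 (right), 5–1 at easting≈488609.8 (right) → 2 crossings.
Gamma: no edge straddles that height → 0 crossings.
Only Lambda has an odd count, so the point is inside Lambda.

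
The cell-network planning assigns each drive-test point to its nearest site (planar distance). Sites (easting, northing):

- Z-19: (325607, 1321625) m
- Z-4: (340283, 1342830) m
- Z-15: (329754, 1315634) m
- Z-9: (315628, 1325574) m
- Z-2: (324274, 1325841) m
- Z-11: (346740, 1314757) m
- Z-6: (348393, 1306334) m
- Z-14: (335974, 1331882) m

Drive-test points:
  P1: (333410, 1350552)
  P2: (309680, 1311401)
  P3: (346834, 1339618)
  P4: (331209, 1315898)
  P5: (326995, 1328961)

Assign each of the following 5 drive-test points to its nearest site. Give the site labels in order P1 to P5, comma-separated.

P1 → Z-4 (d²=106867413.00)
P2 → Z-9 (d²=236252633.00)
P3 → Z-4 (d²=53232545.00)
P4 → Z-15 (d²=2186721.00)
P5 → Z-2 (d²=17138241.00)

Z-4, Z-9, Z-4, Z-15, Z-2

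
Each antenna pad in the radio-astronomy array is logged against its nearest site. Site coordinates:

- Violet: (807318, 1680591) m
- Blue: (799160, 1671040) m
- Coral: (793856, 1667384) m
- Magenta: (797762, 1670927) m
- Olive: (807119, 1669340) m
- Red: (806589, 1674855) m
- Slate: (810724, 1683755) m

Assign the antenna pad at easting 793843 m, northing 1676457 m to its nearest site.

Squared distances to each site:
Violet: 198665581.000; Blue: 57614378.000; Coral: 82319498.000; Magenta: 45939461.000; Olive: 226903865.000; Red: 165026920.000; Slate: 338228965.000.
Minimum at Magenta.

Magenta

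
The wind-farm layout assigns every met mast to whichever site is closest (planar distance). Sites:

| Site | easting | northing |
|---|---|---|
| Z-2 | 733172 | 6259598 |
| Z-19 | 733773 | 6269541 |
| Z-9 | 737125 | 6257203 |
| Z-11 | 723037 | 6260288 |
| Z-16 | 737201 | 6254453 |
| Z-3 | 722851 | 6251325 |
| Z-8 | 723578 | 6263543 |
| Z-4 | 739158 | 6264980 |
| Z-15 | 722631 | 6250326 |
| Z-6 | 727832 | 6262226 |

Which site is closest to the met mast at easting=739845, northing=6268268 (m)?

Squared distances to each site:
Z-2: 119697829.000; Z-19: 38489713.000; Z-9: 129832625.000; Z-11: 346189264.000; Z-16: 197844961.000; Z-3: 575861285.000; Z-8: 286940914.000; Z-4: 11282913.000; Z-15: 618237160.000; Z-6: 180817933.000.
Minimum at Z-4.

Z-4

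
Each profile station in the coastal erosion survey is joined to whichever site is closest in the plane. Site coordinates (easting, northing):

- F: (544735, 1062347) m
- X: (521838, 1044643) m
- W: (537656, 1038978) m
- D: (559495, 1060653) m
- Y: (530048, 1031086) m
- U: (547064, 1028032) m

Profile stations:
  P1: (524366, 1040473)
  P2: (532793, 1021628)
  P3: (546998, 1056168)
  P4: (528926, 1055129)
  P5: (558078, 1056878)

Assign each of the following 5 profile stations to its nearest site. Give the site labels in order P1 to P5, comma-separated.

X, Y, F, X, D

P1 → X (d²=23779684.00)
P2 → Y (d²=96988789.00)
P3 → F (d²=43301210.00)
P4 → X (d²=160195940.00)
P5 → D (d²=16258514.00)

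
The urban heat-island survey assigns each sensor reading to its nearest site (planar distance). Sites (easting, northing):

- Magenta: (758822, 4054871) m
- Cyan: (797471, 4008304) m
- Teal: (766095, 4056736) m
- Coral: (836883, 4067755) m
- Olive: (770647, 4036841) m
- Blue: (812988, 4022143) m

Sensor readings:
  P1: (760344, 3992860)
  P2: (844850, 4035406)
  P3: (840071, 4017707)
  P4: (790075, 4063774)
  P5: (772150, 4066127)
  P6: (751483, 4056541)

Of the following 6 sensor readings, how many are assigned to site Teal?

2

P1 → Cyan
P2 → Coral
P3 → Blue
P4 → Teal
P5 → Teal
P6 → Magenta
2 of the 6 go to Teal.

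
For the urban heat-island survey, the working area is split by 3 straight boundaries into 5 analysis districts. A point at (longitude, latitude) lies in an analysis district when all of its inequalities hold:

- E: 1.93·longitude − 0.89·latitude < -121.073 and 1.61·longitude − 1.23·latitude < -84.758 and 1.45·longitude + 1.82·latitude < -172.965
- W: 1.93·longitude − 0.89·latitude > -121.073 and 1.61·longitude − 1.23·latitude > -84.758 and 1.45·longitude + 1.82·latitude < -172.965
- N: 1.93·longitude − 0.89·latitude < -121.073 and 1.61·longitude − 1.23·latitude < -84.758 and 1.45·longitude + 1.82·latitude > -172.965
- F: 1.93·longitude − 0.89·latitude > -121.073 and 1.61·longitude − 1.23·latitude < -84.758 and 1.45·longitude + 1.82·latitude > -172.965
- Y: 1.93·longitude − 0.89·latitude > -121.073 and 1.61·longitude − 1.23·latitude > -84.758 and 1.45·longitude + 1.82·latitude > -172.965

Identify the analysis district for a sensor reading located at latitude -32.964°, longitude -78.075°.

E

1.93·-78.075 − 0.89·-32.964 = -121.347, which is < -121.073
1.61·-78.075 − 1.23·-32.964 = -85.155, which is < -84.758
1.45·-78.075 + 1.82·-32.964 = -173.203, which is < -172.965
This sign pattern matches E.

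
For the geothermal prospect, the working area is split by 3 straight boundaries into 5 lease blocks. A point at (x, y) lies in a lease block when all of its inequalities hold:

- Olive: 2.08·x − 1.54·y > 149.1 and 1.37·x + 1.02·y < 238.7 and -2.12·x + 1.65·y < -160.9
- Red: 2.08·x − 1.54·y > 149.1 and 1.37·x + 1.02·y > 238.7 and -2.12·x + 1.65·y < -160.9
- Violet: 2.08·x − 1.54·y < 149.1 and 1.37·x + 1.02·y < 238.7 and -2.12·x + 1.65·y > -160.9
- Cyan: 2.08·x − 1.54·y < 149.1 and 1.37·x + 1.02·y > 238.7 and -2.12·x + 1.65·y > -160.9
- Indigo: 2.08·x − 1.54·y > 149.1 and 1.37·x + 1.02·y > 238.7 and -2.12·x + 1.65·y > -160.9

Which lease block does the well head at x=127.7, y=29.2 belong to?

2.08·127.7 − 1.54·29.2 = 220.648, which is > 149.1
1.37·127.7 + 1.02·29.2 = 204.733, which is < 238.7
-2.12·127.7 + 1.65·29.2 = -222.544, which is < -160.9
This sign pattern matches Olive.

Olive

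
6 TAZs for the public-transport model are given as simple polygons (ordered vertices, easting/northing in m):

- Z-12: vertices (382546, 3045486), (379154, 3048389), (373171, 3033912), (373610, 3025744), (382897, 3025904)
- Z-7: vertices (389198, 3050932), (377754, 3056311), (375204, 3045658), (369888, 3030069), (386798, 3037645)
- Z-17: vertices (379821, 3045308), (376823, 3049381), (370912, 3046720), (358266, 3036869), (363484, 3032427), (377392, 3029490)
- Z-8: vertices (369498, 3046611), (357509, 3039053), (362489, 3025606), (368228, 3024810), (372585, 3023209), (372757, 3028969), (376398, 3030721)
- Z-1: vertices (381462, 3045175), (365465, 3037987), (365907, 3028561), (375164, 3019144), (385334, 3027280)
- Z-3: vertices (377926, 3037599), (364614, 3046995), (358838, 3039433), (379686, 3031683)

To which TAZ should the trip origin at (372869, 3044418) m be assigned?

Z-17

Cast a ray rightward from (372869, 3044418). For each polygon, the edges (by vertex number in listed order) whose endpoints lie on opposite sides of northing = 3044418, where each meets that height, and whether that is right or left of the point:
Z-12: 2–3 at easting≈377512.9 (right), 5–1 at easting≈382565.1 (right) → 2 crossings.
Z-7: 3–4 at easting≈374781.1 (right), 5–1 at easting≈388021.4 (right) → 2 crossings.
Z-17: 3–4 at easting≈367956.9 (left), 6–1 at easting≈379684.3 (right) → 1 crossing.
Z-8: 1–2 at easting≈366019.3 (left), 7–1 at easting≈370450.3 (left) → 0 crossings.
Z-1: 1–2 at easting≈379777.3 (right), 5–1 at easting≈381625.8 (right) → 2 crossings.
Z-3: 1–2 at easting≈368265.0 (left), 2–3 at easting≈362645.6 (left) → 0 crossings.
Only Z-17 has an odd count, so the point is inside Z-17.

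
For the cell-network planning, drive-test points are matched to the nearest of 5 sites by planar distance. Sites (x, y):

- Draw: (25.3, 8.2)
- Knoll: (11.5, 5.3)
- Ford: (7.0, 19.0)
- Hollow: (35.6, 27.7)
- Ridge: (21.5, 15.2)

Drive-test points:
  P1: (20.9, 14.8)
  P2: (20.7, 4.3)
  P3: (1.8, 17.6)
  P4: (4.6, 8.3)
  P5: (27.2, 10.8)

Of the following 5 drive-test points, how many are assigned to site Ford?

1

P1 → Ridge
P2 → Draw
P3 → Ford
P4 → Knoll
P5 → Draw
1 of the 5 goes to Ford.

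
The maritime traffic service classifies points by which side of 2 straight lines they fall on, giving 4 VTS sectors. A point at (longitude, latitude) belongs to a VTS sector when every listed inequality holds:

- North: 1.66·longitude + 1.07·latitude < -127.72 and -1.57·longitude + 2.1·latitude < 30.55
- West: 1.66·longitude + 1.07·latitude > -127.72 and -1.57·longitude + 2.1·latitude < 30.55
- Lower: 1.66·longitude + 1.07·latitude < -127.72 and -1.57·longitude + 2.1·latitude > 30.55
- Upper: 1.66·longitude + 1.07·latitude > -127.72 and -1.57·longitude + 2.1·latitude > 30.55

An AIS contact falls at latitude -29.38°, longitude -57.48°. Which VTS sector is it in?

1.66·-57.48 + 1.07·-29.38 = -126.853, which is > -127.72
-1.57·-57.48 + 2.1·-29.38 = 28.546, which is < 30.55
This sign pattern matches West.

West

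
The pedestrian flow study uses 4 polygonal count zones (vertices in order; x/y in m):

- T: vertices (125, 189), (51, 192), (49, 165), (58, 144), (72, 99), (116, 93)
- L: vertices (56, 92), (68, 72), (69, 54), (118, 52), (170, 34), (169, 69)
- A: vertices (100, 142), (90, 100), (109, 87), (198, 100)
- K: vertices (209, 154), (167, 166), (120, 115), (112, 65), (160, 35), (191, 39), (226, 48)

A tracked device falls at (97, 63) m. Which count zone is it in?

L

Cast a ray rightward from (97, 63). For each polygon, the edges (by vertex number in listed order) whose endpoints lie on opposite sides of y = 63, where each meets that height, and whether that is right or left of the point:
T: no edge straddles that height → 0 crossings.
L: 2–3 at x≈68.5 (left), 5–6 at x≈169.2 (right) → 1 crossing.
A: no edge straddles that height → 0 crossings.
K: 4–5 at x≈115.2 (right), 7–1 at x≈223.6 (right) → 2 crossings.
Only L has an odd count, so the point is inside L.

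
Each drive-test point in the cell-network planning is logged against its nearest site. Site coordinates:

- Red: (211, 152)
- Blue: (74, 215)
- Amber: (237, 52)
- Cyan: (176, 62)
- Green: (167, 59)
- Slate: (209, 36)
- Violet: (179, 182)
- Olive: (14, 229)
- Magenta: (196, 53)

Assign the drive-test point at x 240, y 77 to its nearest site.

Amber

Squared distances to each site:
Red: 6466.000; Blue: 46600.000; Amber: 634.000; Cyan: 4321.000; Green: 5653.000; Slate: 2642.000; Violet: 14746.000; Olive: 74180.000; Magenta: 2512.000.
Minimum at Amber.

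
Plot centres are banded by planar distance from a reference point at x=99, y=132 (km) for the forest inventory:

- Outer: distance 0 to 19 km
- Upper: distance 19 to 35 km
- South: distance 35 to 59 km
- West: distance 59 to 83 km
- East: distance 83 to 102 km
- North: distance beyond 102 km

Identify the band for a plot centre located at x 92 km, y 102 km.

Distance = √((92−99)² + (102−132)²) = √(49.000 + 900.000) = 30.806 km.
19 ≤ 30.806 < 35 → Upper.

Upper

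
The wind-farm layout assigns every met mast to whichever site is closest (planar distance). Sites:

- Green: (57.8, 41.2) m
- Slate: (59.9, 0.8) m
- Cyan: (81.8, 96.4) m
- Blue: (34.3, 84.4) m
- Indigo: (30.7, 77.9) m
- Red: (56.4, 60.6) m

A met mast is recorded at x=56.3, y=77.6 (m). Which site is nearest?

Red

Squared distances to each site:
Green: 1327.210; Slate: 5911.200; Cyan: 1003.690; Blue: 530.240; Indigo: 655.450; Red: 289.010.
Minimum at Red.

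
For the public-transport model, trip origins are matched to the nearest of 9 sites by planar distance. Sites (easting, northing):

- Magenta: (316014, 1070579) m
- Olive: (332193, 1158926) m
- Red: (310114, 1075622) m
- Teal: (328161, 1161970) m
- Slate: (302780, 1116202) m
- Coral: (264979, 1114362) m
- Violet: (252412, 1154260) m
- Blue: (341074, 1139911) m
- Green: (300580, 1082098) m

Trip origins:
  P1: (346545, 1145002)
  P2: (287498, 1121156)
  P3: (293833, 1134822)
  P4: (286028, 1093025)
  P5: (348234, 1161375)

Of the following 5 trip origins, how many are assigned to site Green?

P1 → Blue
P2 → Slate
P3 → Slate
P4 → Green
P5 → Olive
1 of the 5 goes to Green.

1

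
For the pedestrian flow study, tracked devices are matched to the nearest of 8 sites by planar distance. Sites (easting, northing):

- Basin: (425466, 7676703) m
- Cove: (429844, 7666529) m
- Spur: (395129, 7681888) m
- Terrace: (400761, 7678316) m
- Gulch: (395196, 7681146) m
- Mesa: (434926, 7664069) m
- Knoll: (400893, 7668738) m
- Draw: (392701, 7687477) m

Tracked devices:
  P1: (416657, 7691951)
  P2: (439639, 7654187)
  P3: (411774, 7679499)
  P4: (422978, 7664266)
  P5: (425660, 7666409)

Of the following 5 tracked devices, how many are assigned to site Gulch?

P1 → Basin
P2 → Mesa
P3 → Terrace
P4 → Cove
P5 → Cove
0 of the 5 go to Gulch.

0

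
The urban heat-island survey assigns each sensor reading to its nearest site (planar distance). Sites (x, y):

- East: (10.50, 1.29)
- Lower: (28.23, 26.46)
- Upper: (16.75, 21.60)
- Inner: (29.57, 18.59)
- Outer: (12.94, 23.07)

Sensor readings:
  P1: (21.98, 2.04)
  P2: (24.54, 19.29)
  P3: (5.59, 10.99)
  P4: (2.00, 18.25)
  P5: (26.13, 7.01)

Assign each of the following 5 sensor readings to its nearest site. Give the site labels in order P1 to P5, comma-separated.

East, Inner, East, Outer, Inner

P1 → East (d²=132.35)
P2 → Inner (d²=25.79)
P3 → East (d²=118.20)
P4 → Outer (d²=142.92)
P5 → Inner (d²=145.93)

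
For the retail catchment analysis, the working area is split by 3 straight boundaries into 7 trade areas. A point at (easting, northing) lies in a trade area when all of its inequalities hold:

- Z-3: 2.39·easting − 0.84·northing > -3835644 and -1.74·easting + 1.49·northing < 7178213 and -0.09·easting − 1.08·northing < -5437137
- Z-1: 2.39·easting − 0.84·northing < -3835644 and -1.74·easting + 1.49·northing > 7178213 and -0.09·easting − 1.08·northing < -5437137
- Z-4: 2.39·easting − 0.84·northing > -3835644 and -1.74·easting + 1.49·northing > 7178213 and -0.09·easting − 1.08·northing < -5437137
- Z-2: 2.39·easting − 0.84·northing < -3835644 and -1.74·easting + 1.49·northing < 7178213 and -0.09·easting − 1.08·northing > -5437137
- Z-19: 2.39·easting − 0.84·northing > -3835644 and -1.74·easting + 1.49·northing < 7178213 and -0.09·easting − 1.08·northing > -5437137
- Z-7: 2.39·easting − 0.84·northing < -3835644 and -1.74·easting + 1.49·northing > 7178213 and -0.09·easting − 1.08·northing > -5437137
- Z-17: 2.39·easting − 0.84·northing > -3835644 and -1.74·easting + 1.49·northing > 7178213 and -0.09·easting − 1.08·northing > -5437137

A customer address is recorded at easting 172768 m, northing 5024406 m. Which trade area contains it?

2.39·172768 − 0.84·5024406 = -3807585.520, which is > -3835644
-1.74·172768 + 1.49·5024406 = 7185748.620, which is > 7178213
-0.09·172768 − 1.08·5024406 = -5441907.600, which is < -5437137
This sign pattern matches Z-4.

Z-4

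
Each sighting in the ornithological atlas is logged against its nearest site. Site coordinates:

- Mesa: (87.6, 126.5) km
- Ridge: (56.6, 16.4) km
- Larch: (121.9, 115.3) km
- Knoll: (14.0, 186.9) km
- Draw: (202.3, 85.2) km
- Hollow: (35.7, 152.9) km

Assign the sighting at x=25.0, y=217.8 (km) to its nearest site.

Knoll

Squared distances to each site:
Mesa: 12254.450; Ridge: 41560.520; Larch: 19895.860; Knoll: 1075.810; Draw: 49018.050; Hollow: 4326.500.
Minimum at Knoll.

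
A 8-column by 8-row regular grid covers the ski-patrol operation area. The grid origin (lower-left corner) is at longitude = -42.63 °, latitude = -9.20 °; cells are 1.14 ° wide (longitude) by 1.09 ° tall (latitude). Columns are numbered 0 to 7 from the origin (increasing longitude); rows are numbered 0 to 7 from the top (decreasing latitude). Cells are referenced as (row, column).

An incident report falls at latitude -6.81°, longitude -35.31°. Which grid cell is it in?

Column index: ⌊(-35.31 − -42.63) / 1.14⌋ = ⌊6.421⌋ = 6
Row offset from origin: ⌊(-6.81 − -9.20) / 1.09⌋ = ⌊2.193⌋ = 2 → row 5 (counted from top)

(5, 6)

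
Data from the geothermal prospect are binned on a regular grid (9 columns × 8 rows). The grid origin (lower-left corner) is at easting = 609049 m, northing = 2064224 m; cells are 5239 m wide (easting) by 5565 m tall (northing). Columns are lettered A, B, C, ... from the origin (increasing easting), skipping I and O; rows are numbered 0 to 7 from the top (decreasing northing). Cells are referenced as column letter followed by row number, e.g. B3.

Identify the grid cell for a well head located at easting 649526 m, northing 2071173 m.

Column index: ⌊(649526 − 609049) / 5239⌋ = ⌊7.726⌋ = 7 → column H
Row offset from origin: ⌊(2071173 − 2064224) / 5565⌋ = ⌊1.249⌋ = 1 → row 6 (counted from top)

H6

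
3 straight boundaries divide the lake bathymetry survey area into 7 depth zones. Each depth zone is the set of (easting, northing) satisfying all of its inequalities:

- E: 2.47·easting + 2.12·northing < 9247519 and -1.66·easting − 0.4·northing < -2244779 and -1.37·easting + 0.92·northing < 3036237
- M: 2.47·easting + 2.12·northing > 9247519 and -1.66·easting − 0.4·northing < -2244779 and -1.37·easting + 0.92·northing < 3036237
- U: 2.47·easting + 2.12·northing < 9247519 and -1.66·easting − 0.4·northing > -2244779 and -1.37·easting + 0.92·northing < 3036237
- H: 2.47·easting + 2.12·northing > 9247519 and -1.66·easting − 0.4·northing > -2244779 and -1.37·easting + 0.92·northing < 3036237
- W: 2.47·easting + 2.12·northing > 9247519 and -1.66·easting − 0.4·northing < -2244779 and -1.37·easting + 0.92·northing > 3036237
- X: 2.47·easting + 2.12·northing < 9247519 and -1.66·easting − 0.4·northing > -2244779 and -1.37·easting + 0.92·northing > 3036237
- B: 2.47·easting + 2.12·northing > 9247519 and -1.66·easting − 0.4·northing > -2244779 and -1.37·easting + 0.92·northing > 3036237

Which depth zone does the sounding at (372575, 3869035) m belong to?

2.47·372575 + 2.12·3869035 = 9122614.450, which is < 9247519
-1.66·372575 − 0.4·3869035 = -2166088.500, which is > -2244779
-1.37·372575 + 0.92·3869035 = 3049084.450, which is > 3036237
This sign pattern matches X.

X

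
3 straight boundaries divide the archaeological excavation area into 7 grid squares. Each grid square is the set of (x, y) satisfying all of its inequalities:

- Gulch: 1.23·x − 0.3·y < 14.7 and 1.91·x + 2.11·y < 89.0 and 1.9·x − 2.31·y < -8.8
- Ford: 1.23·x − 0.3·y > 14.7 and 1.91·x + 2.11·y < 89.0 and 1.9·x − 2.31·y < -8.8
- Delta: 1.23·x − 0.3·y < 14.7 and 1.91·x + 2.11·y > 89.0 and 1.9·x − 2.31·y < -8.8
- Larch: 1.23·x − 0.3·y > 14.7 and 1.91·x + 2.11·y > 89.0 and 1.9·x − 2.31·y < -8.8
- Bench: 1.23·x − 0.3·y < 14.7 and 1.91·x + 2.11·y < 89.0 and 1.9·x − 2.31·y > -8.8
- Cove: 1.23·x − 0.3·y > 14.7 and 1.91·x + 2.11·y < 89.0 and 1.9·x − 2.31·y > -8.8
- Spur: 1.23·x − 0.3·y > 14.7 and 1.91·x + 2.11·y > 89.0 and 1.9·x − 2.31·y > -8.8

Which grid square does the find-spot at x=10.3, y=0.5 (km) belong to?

1.23·10.3 − 0.3·0.5 = 12.519, which is < 14.7
1.91·10.3 + 2.11·0.5 = 20.728, which is < 89.0
1.9·10.3 − 2.31·0.5 = 18.415, which is > -8.8
This sign pattern matches Bench.

Bench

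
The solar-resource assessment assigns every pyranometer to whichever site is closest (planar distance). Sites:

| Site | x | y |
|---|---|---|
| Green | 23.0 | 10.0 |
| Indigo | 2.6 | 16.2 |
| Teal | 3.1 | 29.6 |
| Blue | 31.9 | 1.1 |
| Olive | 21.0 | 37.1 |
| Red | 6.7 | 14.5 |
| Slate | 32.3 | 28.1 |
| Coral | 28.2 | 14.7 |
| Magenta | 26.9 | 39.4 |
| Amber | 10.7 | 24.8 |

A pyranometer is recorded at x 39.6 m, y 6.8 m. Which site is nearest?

Blue

Squared distances to each site:
Green: 285.800; Indigo: 1457.360; Teal: 1852.090; Blue: 91.780; Olive: 1264.050; Red: 1141.700; Slate: 506.980; Coral: 192.370; Magenta: 1224.050; Amber: 1159.210.
Minimum at Blue.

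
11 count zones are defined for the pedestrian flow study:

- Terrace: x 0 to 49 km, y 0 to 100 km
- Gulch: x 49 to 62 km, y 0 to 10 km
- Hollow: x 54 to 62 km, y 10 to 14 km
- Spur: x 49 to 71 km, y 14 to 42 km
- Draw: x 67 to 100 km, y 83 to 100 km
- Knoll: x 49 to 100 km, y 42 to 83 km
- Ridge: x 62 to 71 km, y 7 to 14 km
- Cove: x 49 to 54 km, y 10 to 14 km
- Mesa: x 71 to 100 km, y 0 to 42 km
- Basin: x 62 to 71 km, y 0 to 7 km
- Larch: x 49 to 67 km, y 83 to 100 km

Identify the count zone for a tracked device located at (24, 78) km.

Terrace

The point has x = 24 and y = 78.
Only Terrace satisfies 0 ≤ x ≤ 49 and 0 ≤ y ≤ 100.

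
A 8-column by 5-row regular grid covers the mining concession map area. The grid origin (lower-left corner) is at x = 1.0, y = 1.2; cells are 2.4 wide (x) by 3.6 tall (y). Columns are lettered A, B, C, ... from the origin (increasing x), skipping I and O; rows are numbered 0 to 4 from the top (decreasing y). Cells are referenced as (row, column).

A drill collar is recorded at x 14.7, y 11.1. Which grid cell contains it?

Column index: ⌊(14.7 − 1.0) / 2.4⌋ = ⌊5.708⌋ = 5 → column F
Row offset from origin: ⌊(11.1 − 1.2) / 3.6⌋ = ⌊2.750⌋ = 2 → row 2 (counted from top)

(2, F)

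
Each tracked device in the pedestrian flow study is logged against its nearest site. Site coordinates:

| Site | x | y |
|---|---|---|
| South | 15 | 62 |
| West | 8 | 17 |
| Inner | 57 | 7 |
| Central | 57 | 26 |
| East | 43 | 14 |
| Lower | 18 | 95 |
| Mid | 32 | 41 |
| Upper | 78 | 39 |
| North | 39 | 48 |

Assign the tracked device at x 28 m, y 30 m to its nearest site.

Mid

Squared distances to each site:
South: 1193.000; West: 569.000; Inner: 1370.000; Central: 857.000; East: 481.000; Lower: 4325.000; Mid: 137.000; Upper: 2581.000; North: 445.000.
Minimum at Mid.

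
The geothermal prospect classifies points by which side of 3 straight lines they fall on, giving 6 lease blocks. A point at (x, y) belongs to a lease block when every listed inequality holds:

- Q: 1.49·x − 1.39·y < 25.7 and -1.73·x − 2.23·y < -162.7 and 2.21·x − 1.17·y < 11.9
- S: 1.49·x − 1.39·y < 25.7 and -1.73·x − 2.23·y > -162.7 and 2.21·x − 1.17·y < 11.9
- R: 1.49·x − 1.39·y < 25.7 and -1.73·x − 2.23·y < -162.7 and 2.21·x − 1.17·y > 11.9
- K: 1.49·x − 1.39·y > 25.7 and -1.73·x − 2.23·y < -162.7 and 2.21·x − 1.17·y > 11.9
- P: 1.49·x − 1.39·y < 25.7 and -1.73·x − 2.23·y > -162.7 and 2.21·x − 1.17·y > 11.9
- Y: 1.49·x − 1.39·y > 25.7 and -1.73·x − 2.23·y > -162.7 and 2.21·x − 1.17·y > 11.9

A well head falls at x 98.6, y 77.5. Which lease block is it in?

1.49·98.6 − 1.39·77.5 = 39.189, which is > 25.7
-1.73·98.6 − 2.23·77.5 = -343.403, which is < -162.7
2.21·98.6 − 1.17·77.5 = 127.231, which is > 11.9
This sign pattern matches K.

K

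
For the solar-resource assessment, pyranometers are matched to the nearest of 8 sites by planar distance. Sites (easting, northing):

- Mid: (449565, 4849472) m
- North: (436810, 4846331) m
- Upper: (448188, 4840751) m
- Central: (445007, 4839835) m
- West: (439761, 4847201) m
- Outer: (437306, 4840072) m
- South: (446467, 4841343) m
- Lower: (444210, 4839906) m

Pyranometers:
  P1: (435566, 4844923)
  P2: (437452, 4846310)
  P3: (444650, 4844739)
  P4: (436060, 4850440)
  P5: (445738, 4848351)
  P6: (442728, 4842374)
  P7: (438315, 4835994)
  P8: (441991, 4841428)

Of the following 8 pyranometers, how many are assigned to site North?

P1 → North
P2 → North
P3 → South
P4 → North
P5 → Mid
P6 → Lower
P7 → Outer
P8 → Lower
3 of the 8 go to North.

3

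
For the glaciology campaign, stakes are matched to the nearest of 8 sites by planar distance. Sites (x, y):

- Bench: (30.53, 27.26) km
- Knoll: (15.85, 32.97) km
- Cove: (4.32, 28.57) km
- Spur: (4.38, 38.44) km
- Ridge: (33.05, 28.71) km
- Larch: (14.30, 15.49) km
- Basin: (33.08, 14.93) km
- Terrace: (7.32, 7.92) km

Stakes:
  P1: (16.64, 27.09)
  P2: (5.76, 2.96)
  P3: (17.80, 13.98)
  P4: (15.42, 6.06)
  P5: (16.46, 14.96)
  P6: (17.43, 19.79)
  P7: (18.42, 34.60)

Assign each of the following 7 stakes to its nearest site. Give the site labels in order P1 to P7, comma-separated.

Knoll, Terrace, Larch, Terrace, Larch, Larch, Knoll

P1 → Knoll (d²=35.20)
P2 → Terrace (d²=27.04)
P3 → Larch (d²=14.53)
P4 → Terrace (d²=69.07)
P5 → Larch (d²=4.95)
P6 → Larch (d²=28.29)
P7 → Knoll (d²=9.26)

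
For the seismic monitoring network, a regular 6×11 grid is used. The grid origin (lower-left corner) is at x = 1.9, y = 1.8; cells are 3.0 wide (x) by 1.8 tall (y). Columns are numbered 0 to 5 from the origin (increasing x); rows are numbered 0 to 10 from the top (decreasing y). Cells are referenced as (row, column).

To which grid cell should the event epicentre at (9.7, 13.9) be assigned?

(4, 2)

Column index: ⌊(9.7 − 1.9) / 3.0⌋ = ⌊2.600⌋ = 2
Row offset from origin: ⌊(13.9 − 1.8) / 1.8⌋ = ⌊6.722⌋ = 6 → row 4 (counted from top)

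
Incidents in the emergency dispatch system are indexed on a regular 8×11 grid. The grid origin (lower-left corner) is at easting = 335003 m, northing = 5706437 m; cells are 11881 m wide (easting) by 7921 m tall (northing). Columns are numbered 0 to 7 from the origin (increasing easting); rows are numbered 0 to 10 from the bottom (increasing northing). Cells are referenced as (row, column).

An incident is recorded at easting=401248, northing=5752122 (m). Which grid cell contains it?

Column index: ⌊(401248 − 335003) / 11881⌋ = ⌊5.576⌋ = 5
Row offset from origin: ⌊(5752122 − 5706437) / 7921⌋ = ⌊5.768⌋ = 5 → row 5

(5, 5)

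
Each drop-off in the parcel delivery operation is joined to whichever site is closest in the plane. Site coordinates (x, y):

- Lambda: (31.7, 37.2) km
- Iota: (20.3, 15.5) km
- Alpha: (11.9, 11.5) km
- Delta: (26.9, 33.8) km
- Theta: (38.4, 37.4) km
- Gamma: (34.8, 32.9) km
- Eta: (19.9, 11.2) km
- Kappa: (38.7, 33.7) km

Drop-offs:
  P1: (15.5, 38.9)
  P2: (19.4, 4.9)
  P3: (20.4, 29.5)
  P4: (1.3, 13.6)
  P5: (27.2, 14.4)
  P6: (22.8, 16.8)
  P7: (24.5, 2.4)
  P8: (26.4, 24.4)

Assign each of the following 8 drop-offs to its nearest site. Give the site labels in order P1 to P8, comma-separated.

P1 → Delta (d²=155.97)
P2 → Eta (d²=39.94)
P3 → Delta (d²=60.74)
P4 → Alpha (d²=116.77)
P5 → Iota (d²=48.82)
P6 → Iota (d²=7.94)
P7 → Eta (d²=98.60)
P8 → Delta (d²=88.61)

Delta, Eta, Delta, Alpha, Iota, Iota, Eta, Delta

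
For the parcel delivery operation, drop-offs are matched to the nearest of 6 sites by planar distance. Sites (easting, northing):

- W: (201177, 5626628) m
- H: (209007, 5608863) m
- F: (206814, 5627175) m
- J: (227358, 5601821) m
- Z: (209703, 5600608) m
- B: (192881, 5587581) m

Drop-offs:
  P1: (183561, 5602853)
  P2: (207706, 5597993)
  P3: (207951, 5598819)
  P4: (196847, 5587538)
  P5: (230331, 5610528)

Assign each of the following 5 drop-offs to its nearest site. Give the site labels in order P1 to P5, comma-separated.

B, Z, Z, B, J

P1 → B (d²=320096384.00)
P2 → Z (d²=10826234.00)
P3 → Z (d²=6270025.00)
P4 → B (d²=15731005.00)
P5 → J (d²=84650578.00)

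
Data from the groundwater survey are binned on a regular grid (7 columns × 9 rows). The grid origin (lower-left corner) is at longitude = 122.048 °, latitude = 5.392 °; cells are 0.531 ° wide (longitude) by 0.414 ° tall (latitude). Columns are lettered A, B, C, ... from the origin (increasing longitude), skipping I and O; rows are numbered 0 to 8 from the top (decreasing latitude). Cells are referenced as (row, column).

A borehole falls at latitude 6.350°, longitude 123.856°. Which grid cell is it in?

Column index: ⌊(123.856 − 122.048) / 0.531⌋ = ⌊3.405⌋ = 3 → column D
Row offset from origin: ⌊(6.350 − 5.392) / 0.414⌋ = ⌊2.314⌋ = 2 → row 6 (counted from top)

(6, D)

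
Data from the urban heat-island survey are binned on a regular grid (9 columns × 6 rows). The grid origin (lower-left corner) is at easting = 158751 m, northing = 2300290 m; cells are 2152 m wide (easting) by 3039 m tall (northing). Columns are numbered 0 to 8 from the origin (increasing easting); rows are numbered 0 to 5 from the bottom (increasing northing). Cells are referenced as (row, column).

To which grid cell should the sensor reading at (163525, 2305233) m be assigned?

Column index: ⌊(163525 − 158751) / 2152⌋ = ⌊2.218⌋ = 2
Row offset from origin: ⌊(2305233 − 2300290) / 3039⌋ = ⌊1.627⌋ = 1 → row 1

(1, 2)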